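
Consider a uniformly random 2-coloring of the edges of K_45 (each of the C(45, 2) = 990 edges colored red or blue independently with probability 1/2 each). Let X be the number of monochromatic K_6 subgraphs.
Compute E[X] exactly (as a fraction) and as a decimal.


Let X = Σ_S X_S over the C(45, 6) = 8145060 subsets S of size 6, where X_S = 1 if the K_6 on S is monochromatic.
For a fixed S, the K_6 on S has C(6, 2) = 15 edges. P[all 15 edges red] = (1/2)^15, and likewise for blue, so P[monochromatic] = 2·(1/2)^15 = 2^{1 − 15} = 1/16384.
By linearity: E[X] = C(45, 6) · 2^{1 − 15} = 8145060 · 1/16384 = 2036265/4096.
Numerically: E[X] ≈ 497.135.

E[X] = C(45,6)·2^(1−C(6,2)) = 2036265/4096 ≈ 497.135.


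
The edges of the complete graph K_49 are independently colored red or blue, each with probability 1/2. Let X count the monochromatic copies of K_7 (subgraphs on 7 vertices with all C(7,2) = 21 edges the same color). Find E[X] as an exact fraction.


Let X = Σ_S X_S over the C(49, 7) = 85900584 subsets S of size 7, where X_S = 1 if the K_7 on S is monochromatic.
For a fixed S, the K_7 on S has C(7, 2) = 21 edges. P[all 21 edges red] = (1/2)^21, and likewise for blue, so P[monochromatic] = 2·(1/2)^21 = 2^{1 − 21} = 1/1048576.
By linearity: E[X] = C(49, 7) · 2^{1 − 21} = 85900584 · 1/1048576 = 10737573/131072.
Numerically: E[X] ≈ 81.92118.

E[X] = C(49,7)·2^(1−C(7,2)) = 10737573/131072 ≈ 81.92118.


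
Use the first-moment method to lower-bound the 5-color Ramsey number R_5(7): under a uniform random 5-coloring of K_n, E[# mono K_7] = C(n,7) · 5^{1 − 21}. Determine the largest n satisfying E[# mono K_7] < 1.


We need C(n, 7) · 5^{1 − 21} < 1, i.e. C(n, 7) < 5^{21 − 1} = 95367431640625.
Check values of n near the boundary:
  n = 332: C(332, 7) = 82772214646616; 82772214646616 < 95367431640625? YES
  n = 333: C(333, 7) = 84549532139028; 84549532139028 < 95367431640625? YES
  n = 334: C(334, 7) = 86359460961576; 86359460961576 < 95367431640625? YES
  n = 335: C(335, 7) = 88202498238195; 88202498238195 < 95367431640625? YES
  n = 336: C(336, 7) = 90079147136880; 90079147136880 < 95367431640625? YES
  n = 337: C(337, 7) = 91989916924632; 91989916924632 < 95367431640625? YES
  n = 338: C(338, 7) = 93935323022736; 93935323022736 < 95367431640625? YES
  n = 339: C(339, 7) = 95915887062372; 95915887062372 < 95367431640625? NO
  n = 340: C(340, 7) = 97932136940560; 97932136940560 < 95367431640625? NO
  n = 341: C(341, 7) = 99984606876440; 99984606876440 < 95367431640625? NO
The largest n with C(n, 7) < 95367431640625 is n = 338 (where E[X] = 93935323022736/95367431640625 ≈ 0.9849833). Hence R_5(7) > 338, i.e. R_5(7) ≥ 339.

Largest n = 338; hence R_5(7) > 338.


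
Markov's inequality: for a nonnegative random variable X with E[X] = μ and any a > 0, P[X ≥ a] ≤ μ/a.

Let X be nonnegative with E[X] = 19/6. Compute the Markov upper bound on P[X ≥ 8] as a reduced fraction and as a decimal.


μ = E[X] = 19/6, a = 8.
Markov: P[X ≥ 8] ≤ μ/a = (19/6)/8 = 19/48.
Numerically: ≈ 0.3958.
(Since a = 8 > μ = 3.1667, the bound 19/48 is < 1 and informative.)

P[X ≥ 8] ≤ 19/48 ≈ 0.3958.


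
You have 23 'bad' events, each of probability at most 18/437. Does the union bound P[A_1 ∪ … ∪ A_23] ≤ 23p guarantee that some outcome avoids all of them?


Union bound: P[∪_{i=1}^{23} A_i] ≤ Σ_i P[A_i] ≤ 23·p = 23·(18/437) = 18/19.
Numerically: 18/19 ≈ 0.9473684.
Is 18/19 < 1? YES.
Since P[∪ A_i] ≤ 18/19 < 1, the complement has P[∩ A_i^c] ≥ 1 − 18/19 = 1/19 > 0, so some outcome avoids every A_i.

23·p = 18/19 ≈ 0.9473684; existence CERTIFIED by the union bound.


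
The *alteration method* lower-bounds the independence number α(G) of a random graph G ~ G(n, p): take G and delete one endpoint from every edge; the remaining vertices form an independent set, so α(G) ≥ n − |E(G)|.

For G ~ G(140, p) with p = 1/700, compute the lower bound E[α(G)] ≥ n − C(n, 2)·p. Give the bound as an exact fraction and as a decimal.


E[|E(G)|] = C(140, 2)·p = 9730 · (1/700) = 139/10.
E[α(G)] ≥ n − E[|E(G)|] = 140 − 139/10 = 1261/10.
Numerically: ≈ 126.1000.
(This is only a lower bound; the true E[α(G)] may be larger.)

E[α(G)] ≥ 1261/10 ≈ 126.1000.


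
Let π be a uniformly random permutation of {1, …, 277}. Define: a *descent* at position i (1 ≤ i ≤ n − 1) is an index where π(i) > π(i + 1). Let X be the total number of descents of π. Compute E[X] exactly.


Write X = Σ X_I over i = 1, …, 276, with X_I the indicator of one descent.
There are 276 indicators.
For each fixed i, the pair (π(i), π(i+1)) is a uniformly random ordered pair of distinct values from {1, …, 277}; by symmetry P[π(i) > π(i+1)] = 1/2.
By linearity: E[X] = 276 · (1/2) = (277 − 1) · (1/2) = 138 ≈ 138.000000.

E[X] = 138 = 138.000000.


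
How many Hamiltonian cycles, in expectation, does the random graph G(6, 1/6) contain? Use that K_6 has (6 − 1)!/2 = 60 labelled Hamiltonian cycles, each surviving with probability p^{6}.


K_6 has (6 − 1)!/2 = 60 labelled Hamiltonian cycles.
For each such Hamiltonian cycle H, let X_H = 1 if all 6 edges of H are present in G. Then P[X_H = 1] = p^{6} = (1/6)^{6} = 1/46656.
By linearity: E[X] = Σ_H E[X_H] = 60 · p^{6} = 60 · 1/46656 = 5/3888.
Numerically: E[X] ≈ 0.00129.

E[X] = 60 · (1/6)^{6} = 5/3888 ≈ 0.00129.


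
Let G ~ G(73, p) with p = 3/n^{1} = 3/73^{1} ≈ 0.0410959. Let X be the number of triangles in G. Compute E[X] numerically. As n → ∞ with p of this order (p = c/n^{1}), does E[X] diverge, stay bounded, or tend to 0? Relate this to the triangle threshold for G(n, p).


Number of potential triangles: C(73, 3) = 62196.
Each occurs with probability p³ ≈ (0.0410959)³ ≈ 6.94057072e-05.
By linearity: E[X] = C(73, 3)·p³ ≈ 62196 · 6.94057072e-05 ≈ 4.316757.
Here α = 1, so p = 3/n is exactly at the triangle threshold p ~ 1/n. Asymptotically E[X] → c³/6 = 3³/6 = 9/2 ≈ 4.500000, a bounded constant. In this regime the triangle count is asymptotically Poisson(c³/6).

E[X] ≈ 4.316757; in regime p = Θ(1/n^{1}) E[X] stays bounded (at the triangle threshold p ~ 1/n).


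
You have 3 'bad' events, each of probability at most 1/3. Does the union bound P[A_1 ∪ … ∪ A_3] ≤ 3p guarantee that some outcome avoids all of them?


Union bound: P[∪_{i=1}^{3} A_i] ≤ Σ_i P[A_i] ≤ 3·p = 3·(1/3) = 1.
Numerically: 1 ≈ 1.000000.
Is 1 < 1? NO.
Since the bound 1 is ≥ 1, the union bound is uninformative here; it does NOT by itself certify existence.

3·p = 1 ≈ 1.000000; existence NOT certified by the union bound.


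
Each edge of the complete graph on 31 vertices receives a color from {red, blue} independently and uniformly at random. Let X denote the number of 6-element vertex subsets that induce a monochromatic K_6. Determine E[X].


Let X = Σ_S X_S over the C(31, 6) = 736281 subsets S of size 6, where X_S = 1 if the K_6 on S is monochromatic.
For a fixed S, the K_6 on S has C(6, 2) = 15 edges. P[all 15 edges red] = (1/2)^15, and likewise for blue, so P[monochromatic] = 2·(1/2)^15 = 2^{1 − 15} = 1/16384.
By linearity: E[X] = C(31, 6) · 2^{1 − 15} = 736281 · 1/16384 = 736281/16384.
Numerically: E[X] ≈ 44.939026.

E[X] = C(31,6)·2^(1−C(6,2)) = 736281/16384 ≈ 44.939026.


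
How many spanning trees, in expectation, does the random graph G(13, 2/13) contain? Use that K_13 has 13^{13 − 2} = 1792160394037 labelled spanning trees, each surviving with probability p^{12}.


K_13 has 13^{13 − 2} = 1792160394037 labelled spanning trees.
For each such spanning tree H, let X_H = 1 if all 12 edges of H are present in G. Then P[X_H = 1] = p^{12} = (2/13)^{12} = 4096/23298085122481.
Summing the indicators: E[X] = Σ_H E[X_H] = 1792160394037 · p^{12} = 1792160394037 · 4096/23298085122481 = 4096/13.
Numerically: E[X] ≈ 315.1.

E[X] = 1792160394037 · (2/13)^{12} = 4096/13 ≈ 315.1.


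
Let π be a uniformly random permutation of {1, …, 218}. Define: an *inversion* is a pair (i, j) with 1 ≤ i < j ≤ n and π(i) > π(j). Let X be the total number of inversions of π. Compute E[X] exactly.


Write X = Σ X_I over the C(218, 2) = 23653 pairs i < j, with X_I the indicator of one inversion.
There are 23653 indicators.
For each fixed pair i < j, the values π(i) and π(j) are two distinct elements of {1, …, 218} in uniformly random order; by symmetry P[π(i) > π(j)] = 1/2.
By linearity: E[X] = 23653 · (1/2) = C(218, 2) · (1/2) = 23653/2 = 23653/2 ≈ 11826.500000.

E[X] = 23653/2 = 11826.500000.


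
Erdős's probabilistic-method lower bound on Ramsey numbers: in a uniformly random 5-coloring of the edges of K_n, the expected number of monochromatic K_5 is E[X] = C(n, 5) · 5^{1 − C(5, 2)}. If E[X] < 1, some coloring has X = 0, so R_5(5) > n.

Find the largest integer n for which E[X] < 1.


We need C(n, 5) · 5^{1 − 10} < 1, i.e. C(n, 5) < 5^{10 − 1} = 1953125.
Check values of n near the boundary:
  n = 48: C(48, 5) = 1712304; 1712304 < 1953125? YES
  n = 49: C(49, 5) = 1906884; 1906884 < 1953125? YES
  n = 50: C(50, 5) = 2118760; 2118760 < 1953125? NO
The largest n with C(n, 5) < 1953125 is n = 49 (where E[X] = 1906884/1953125 ≈ 0.976325). Hence R_5(5) > 49, i.e. R_5(5) ≥ 50.

Largest n = 49; hence R_5(5) > 49.


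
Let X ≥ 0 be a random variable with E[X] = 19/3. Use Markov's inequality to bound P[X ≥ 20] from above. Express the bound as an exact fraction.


μ = E[X] = 19/3, a = 20.
Markov: P[X ≥ 20] ≤ μ/a = (19/3)/20 = 19/60.
Numerically: ≈ 0.317.
(Since a = 20 > μ = 6.333, the bound 19/60 is < 1 and informative.)

P[X ≥ 20] ≤ 19/60 ≈ 0.317.


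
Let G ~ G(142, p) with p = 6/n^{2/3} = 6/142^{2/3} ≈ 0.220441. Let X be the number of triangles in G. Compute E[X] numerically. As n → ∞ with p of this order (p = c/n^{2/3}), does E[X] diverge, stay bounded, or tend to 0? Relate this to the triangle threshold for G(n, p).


Number of potential triangles: C(142, 3) = 467180.
Each occurs with probability p³ ≈ (0.220441)³ ≈ 1.07121603e-02.
By linearity: E[X] = C(142, 3)·p³ ≈ 467180 · 1.07121603e-02 ≈ 5004.507042.
Since α = 2/3 < 1, p = c/n^{2/3} ≫ 1/n is above the triangle threshold p ~ 1/n. Asymptotically E[X] ~ (c³/6)·n^{3(1−α)} = (6³/6)·n^{1} → ∞; triangles are abundant w.h.p.

E[X] ≈ 5004.507042; in regime p = Θ(1/n^{2/3}) E[X] diverges (above the triangle threshold p ~ 1/n).


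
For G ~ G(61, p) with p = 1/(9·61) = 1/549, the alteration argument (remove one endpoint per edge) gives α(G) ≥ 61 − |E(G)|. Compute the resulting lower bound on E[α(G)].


E[|E(G)|] = C(61, 2)·p = 1830 · (1/549) = 10/3.
E[α(G)] ≥ n − E[|E(G)|] = 61 − 10/3 = 173/3.
Numerically: ≈ 57.6667.
(This is only a lower bound; the true E[α(G)] may be larger.)

E[α(G)] ≥ 173/3 ≈ 57.6667.


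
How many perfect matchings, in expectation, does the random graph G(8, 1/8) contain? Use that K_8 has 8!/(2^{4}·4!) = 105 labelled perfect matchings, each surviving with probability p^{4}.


K_8 has 8!/(2^{4}·4!) = 105 labelled perfect matchings.
For each such perfect matching H, let X_H = 1 if all 4 edges of H are present in G. Then P[X_H = 1] = p^{4} = (1/8)^{4} = 1/4096.
By linearity of expectation: E[X] = Σ_H E[X_H] = 105 · p^{4} = 105 · 1/4096 = 105/4096.
Numerically: E[X] ≈ 0.025635.

E[X] = 105 · (1/8)^{4} = 105/4096 ≈ 0.025635.


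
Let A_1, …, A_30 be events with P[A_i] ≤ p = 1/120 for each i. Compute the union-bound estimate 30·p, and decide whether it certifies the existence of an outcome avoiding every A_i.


Union bound: P[∪_{i=1}^{30} A_i] ≤ Σ_i P[A_i] ≤ 30·p = 30·(1/120) = 1/4.
Numerically: 1/4 ≈ 0.250.
Is 1/4 < 1? YES.
Since P[∪ A_i] ≤ 1/4 < 1, the complement has P[∩ A_i^c] ≥ 1 − 1/4 = 3/4 > 0, so some outcome avoids every A_i.

30·p = 1/4 ≈ 0.250; existence CERTIFIED by the union bound.


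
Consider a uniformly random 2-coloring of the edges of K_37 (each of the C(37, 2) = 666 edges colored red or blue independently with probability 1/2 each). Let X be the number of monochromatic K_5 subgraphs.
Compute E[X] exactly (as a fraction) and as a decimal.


Let X = Σ_S X_S over the C(37, 5) = 435897 subsets S of size 5, where X_S = 1 if the K_5 on S is monochromatic.
For a fixed S, the K_5 on S has C(5, 2) = 10 edges. P[all 10 edges red] = (1/2)^10, and likewise for blue, so P[monochromatic] = 2·(1/2)^10 = 2^{1 − 10} = 1/512.
Summing: E[X] = C(37, 5) · 2^{1 − 10} = 435897 · 1/512 = 435897/512.
Numerically: E[X] ≈ 851.36133.

E[X] = C(37,5)·2^(1−C(5,2)) = 435897/512 ≈ 851.36133.


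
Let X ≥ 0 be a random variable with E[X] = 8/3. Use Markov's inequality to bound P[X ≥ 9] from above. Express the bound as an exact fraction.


μ = E[X] = 8/3, a = 9.
Markov: P[X ≥ 9] ≤ μ/a = (8/3)/9 = 8/27.
Numerically: ≈ 0.296296.
(Since a = 9 > μ = 2.666667, the bound 8/27 is < 1 and informative.)

P[X ≥ 9] ≤ 8/27 ≈ 0.296296.


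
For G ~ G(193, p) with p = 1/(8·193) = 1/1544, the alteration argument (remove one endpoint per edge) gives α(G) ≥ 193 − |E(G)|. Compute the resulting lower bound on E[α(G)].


E[|E(G)|] = C(193, 2)·p = 18528 · (1/1544) = 12.
E[α(G)] ≥ n − E[|E(G)|] = 193 − 12 = 181.
Numerically: ≈ 181.000.
(This is only a lower bound; the true E[α(G)] may be larger.)

E[α(G)] ≥ 181 ≈ 181.000.


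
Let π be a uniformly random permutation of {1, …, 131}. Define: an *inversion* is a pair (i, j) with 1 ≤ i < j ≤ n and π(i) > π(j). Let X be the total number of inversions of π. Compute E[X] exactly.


Write X = Σ X_I over the C(131, 2) = 8515 pairs i < j, with X_I the indicator of one inversion.
There are 8515 indicators.
For each fixed pair i < j, the values π(i) and π(j) are two distinct elements of {1, …, 131} in uniformly random order; by symmetry P[π(i) > π(j)] = 1/2.
By linearity: E[X] = 8515 · (1/2) = C(131, 2) · (1/2) = 8515/2 = 8515/2 ≈ 4257.500.

E[X] = 8515/2 = 4257.500.


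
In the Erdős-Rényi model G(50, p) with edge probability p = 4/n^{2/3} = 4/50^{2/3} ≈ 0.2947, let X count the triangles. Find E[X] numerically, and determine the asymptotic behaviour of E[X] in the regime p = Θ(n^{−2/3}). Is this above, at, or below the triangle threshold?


Number of potential triangles: C(50, 3) = 19600.
Each occurs with probability p³ ≈ (0.2947)³ ≈ 2.560000e-02.
By linearity: E[X] = C(50, 3)·p³ ≈ 19600 · 2.560000e-02 ≈ 501.7600.
Since α = 2/3 < 1, p = c/n^{2/3} ≫ 1/n is above the triangle threshold p ~ 1/n. Asymptotically E[X] ~ (c³/6)·n^{3(1−α)} = (4³/6)·n^{1} → ∞; triangles are abundant w.h.p.

E[X] ≈ 501.7600; in regime p = Θ(1/n^{2/3}) E[X] diverges (above the triangle threshold p ~ 1/n).


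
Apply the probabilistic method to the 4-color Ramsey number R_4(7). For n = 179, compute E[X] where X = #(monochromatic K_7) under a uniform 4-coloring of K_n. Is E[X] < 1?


E[X] = C(179, 7) · 4^{1 − 21} = 1037437234460 · 4^{−20} = 1037437234460/1099511627776.
As a reduced fraction: E[X] = 259359308615/274877906944 ≈ 0.9435.
Is E[X] < 1? YES.
Since E[X] < 1, there exists a 4-coloring of K_{179} with no monochromatic K_7; hence R_4(7) > 179.

E[X] = 259359308615/274877906944 ≈ 0.9435; E[X] < 1, so R_4(7) > 179.


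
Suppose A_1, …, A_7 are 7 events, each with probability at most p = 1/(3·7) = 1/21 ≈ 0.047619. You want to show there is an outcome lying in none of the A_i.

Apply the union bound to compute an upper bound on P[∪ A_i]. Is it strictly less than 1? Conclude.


Union bound: P[∪_{i=1}^{7} A_i] ≤ Σ_i P[A_i] ≤ 7·p = 7·(1/21) = 1/3.
Numerically: 1/3 ≈ 0.333333.
Is 1/3 < 1? YES.
Since P[∪ A_i] ≤ 1/3 < 1, the complement has P[∩ A_i^c] ≥ 1 − 1/3 = 2/3 > 0, so some outcome avoids every A_i.

7·p = 1/3 ≈ 0.333333; existence CERTIFIED by the union bound.


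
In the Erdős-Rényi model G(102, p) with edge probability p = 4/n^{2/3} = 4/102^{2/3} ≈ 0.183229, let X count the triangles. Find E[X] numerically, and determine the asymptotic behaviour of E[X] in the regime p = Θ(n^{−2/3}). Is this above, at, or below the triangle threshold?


Number of potential triangles: C(102, 3) = 171700.
Each occurs with probability p³ ≈ (0.183229)³ ≈ 6.15148020e-03.
By linearity: E[X] = C(102, 3)·p³ ≈ 171700 · 6.15148020e-03 ≈ 1056.209150.
Since α = 2/3 < 1, p = c/n^{2/3} ≫ 1/n is above the triangle threshold p ~ 1/n. Asymptotically E[X] ~ (c³/6)·n^{3(1−α)} = (4³/6)·n^{1} → ∞; triangles are abundant w.h.p.

E[X] ≈ 1056.209150; in regime p = Θ(1/n^{2/3}) E[X] diverges (above the triangle threshold p ~ 1/n).


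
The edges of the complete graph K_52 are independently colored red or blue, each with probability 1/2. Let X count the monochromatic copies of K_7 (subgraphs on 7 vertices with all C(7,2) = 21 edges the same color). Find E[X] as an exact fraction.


Let X = Σ_S X_S over the C(52, 7) = 133784560 subsets S of size 7, where X_S = 1 if the K_7 on S is monochromatic.
For a fixed S, the K_7 on S has C(7, 2) = 21 edges. P[all 21 edges red] = (1/2)^21, and likewise for blue, so P[monochromatic] = 2·(1/2)^21 = 2^{1 − 21} = 1/1048576.
By linearity: E[X] = C(52, 7) · 2^{1 − 21} = 133784560 · 1/1048576 = 8361535/65536.
Numerically: E[X] ≈ 127.586899.

E[X] = C(52,7)·2^(1−C(7,2)) = 8361535/65536 ≈ 127.586899.


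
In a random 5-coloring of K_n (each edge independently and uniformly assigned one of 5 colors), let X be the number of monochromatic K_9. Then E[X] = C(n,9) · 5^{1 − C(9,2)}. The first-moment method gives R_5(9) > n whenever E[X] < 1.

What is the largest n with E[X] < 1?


We need C(n, 9) · 5^{1 − 36} < 1, i.e. C(n, 9) < 5^{36 − 1} = 2910383045673370361328125.
Check values of n near the boundary:
  n = 2167: C(2167, 9) = 2855899084841489792706810; 2855899084841489792706810 < 2910383045673370361328125? YES
  n = 2168: C(2168, 9) = 2867804175977929537095120; 2867804175977929537095120 < 2910383045673370361328125? YES
  n = 2169: C(2169, 9) = 2879753360044504243499683; 2879753360044504243499683 < 2910383045673370361328125? YES
  n = 2170: C(2170, 9) = 2891746779868845075610510; 2891746779868845075610510 < 2910383045673370361328125? YES
  n = 2171: C(2171, 9) = 2903784578674959601827205; 2903784578674959601827205 < 2910383045673370361328125? YES
  n = 2172: C(2172, 9) = 2915866900084148060642020; 2915866900084148060642020 < 2910383045673370361328125? NO
  n = 2173: C(2173, 9) = 2927993888115921319674265; 2927993888115921319674265 < 2910383045673370361328125? NO
The largest n with C(n, 9) < 2910383045673370361328125 is n = 2171 (where E[X] = 580756915734991920365441/582076609134674072265625 ≈ 0.9977328). Hence R_5(9) > 2171, i.e. R_5(9) ≥ 2172.

Largest n = 2171; hence R_5(9) > 2171.


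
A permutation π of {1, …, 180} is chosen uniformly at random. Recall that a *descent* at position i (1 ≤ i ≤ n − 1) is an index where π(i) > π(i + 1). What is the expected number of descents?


Write X = Σ X_I over i = 1, …, 179, with X_I the indicator of one descent.
There are 179 indicators.
For each fixed i, the pair (π(i), π(i+1)) is a uniformly random ordered pair of distinct values from {1, …, 180}; by symmetry P[π(i) > π(i+1)] = 1/2.
By linearity: E[X] = 179 · (1/2) = (180 − 1) · (1/2) = 179/2 ≈ 89.50000.

E[X] = 179/2 = 89.50000.


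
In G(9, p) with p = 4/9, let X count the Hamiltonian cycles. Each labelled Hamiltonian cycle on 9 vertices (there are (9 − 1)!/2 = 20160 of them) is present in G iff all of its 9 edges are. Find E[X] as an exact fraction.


K_9 has (9 − 1)!/2 = 20160 labelled Hamiltonian cycles.
For each such Hamiltonian cycle H, let X_H = 1 if all 9 edges of H are present in G. Then P[X_H = 1] = p^{9} = (4/9)^{9} = 262144/387420489.
By linearity: E[X] = Σ_H E[X_H] = 20160 · p^{9} = 20160 · 262144/387420489 = 587202560/43046721.
Numerically: E[X] ≈ 13.641.

E[X] = 20160 · (4/9)^{9} = 587202560/43046721 ≈ 13.641.


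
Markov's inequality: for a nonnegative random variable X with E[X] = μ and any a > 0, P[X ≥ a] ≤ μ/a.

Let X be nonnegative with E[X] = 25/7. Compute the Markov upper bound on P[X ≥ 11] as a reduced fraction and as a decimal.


μ = E[X] = 25/7, a = 11.
Markov: P[X ≥ 11] ≤ μ/a = (25/7)/11 = 25/77.
Numerically: ≈ 0.32468.
(Since a = 11 > μ = 3.57143, the bound 25/77 is < 1 and informative.)

P[X ≥ 11] ≤ 25/77 ≈ 0.32468.


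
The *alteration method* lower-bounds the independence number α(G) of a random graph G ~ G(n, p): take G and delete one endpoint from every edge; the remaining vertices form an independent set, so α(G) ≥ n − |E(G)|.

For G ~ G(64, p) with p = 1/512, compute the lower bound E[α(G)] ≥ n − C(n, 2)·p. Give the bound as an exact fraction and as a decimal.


E[|E(G)|] = C(64, 2)·p = 2016 · (1/512) = 63/16.
E[α(G)] ≥ n − E[|E(G)|] = 64 − 63/16 = 961/16.
Numerically: ≈ 60.0625.
(This is only a lower bound; the true E[α(G)] may be larger.)

E[α(G)] ≥ 961/16 ≈ 60.0625.


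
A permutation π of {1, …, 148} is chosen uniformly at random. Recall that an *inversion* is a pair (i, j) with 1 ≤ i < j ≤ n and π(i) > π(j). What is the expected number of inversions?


Write X = Σ X_I over the C(148, 2) = 10878 pairs i < j, with X_I the indicator of one inversion.
There are 10878 indicators.
For each fixed pair i < j, the values π(i) and π(j) are two distinct elements of {1, …, 148} in uniformly random order; by symmetry P[π(i) > π(j)] = 1/2.
By linearity: E[X] = 10878 · (1/2) = C(148, 2) · (1/2) = 10878/2 = 5439 ≈ 5439.00000.

E[X] = 5439 = 5439.00000.


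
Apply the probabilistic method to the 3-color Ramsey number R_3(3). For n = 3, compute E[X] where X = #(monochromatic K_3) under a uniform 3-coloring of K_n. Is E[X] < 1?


E[X] = C(3, 3) · 3^{1 − 3} = 1 · 3^{−2} = 1/9.
As a reduced fraction: E[X] = 1/9 ≈ 0.11111.
Is E[X] < 1? YES.
Since E[X] < 1, there exists a 3-coloring of K_{3} with no monochromatic K_3; hence R_3(3) > 3.

E[X] = 1/9 ≈ 0.11111; E[X] < 1, so R_3(3) > 3.


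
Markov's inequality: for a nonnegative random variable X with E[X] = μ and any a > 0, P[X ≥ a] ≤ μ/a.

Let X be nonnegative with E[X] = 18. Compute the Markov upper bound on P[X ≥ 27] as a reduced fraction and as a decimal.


μ = E[X] = 18, a = 27.
Markov: P[X ≥ 27] ≤ μ/a = (18)/27 = 2/3.
Numerically: ≈ 0.6667.
(Since a = 27 > μ = 18.0000, the bound 2/3 is < 1 and informative.)

P[X ≥ 27] ≤ 2/3 ≈ 0.6667.


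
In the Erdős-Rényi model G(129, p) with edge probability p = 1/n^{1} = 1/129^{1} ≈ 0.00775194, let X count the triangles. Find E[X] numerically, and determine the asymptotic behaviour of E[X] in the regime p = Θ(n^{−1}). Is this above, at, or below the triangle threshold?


Number of potential triangles: C(129, 3) = 349504.
Each occurs with probability p³ ≈ (0.00775194)³ ≈ 4.65833663e-07.
By linearity: E[X] = C(129, 3)·p³ ≈ 349504 · 4.65833663e-07 ≈ 0.162811.
Here α = 1, so p = 1/n is exactly at the triangle threshold p ~ 1/n. Asymptotically E[X] → c³/6 = 1³/6 = 1/6 ≈ 0.166667, a bounded constant. In this regime the triangle count is asymptotically Poisson(c³/6).

E[X] ≈ 0.162811; in regime p = Θ(1/n^{1}) E[X] stays bounded (at the triangle threshold p ~ 1/n).


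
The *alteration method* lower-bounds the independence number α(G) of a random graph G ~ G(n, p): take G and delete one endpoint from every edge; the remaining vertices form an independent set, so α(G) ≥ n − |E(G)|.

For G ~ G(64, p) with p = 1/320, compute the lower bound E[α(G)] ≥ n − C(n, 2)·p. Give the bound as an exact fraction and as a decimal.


E[|E(G)|] = C(64, 2)·p = 2016 · (1/320) = 63/10.
E[α(G)] ≥ n − E[|E(G)|] = 64 − 63/10 = 577/10.
Numerically: ≈ 57.700000.
(This is only a lower bound; the true E[α(G)] may be larger.)

E[α(G)] ≥ 577/10 ≈ 57.700000.


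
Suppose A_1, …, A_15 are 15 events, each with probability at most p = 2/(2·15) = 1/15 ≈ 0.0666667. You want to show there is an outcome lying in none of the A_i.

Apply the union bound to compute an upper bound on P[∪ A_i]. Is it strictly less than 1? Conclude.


Union bound: P[∪_{i=1}^{15} A_i] ≤ Σ_i P[A_i] ≤ 15·p = 15·(1/15) = 1.
Numerically: 1 ≈ 1.0000000.
Is 1 < 1? NO.
Since the bound 1 is ≥ 1, the union bound is uninformative here; it does NOT by itself certify existence.

15·p = 1 ≈ 1.0000000; existence NOT certified by the union bound.


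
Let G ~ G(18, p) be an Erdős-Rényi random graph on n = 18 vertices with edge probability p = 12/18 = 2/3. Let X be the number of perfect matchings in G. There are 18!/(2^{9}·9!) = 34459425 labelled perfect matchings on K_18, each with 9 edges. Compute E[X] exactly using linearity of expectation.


K_18 has 18!/(2^{9}·9!) = 34459425 labelled perfect matchings.
For each such perfect matching H, let X_H = 1 if all 9 edges of H are present in G. Then P[X_H = 1] = p^{9} = (2/3)^{9} = 512/19683.
By linearity: E[X] = Σ_H E[X_H] = 34459425 · p^{9} = 34459425 · 512/19683 = 217817600/243.
Numerically: E[X] ≈ 896369.

E[X] = 34459425 · (2/3)^{9} = 217817600/243 ≈ 896369.


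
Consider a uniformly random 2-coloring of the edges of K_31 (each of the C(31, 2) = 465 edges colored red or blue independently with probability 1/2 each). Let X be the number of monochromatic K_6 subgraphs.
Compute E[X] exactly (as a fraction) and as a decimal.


Let X = Σ_S X_S over the C(31, 6) = 736281 subsets S of size 6, where X_S = 1 if the K_6 on S is monochromatic.
For a fixed S, the K_6 on S has C(6, 2) = 15 edges. P[all 15 edges red] = (1/2)^15, and likewise for blue, so P[monochromatic] = 2·(1/2)^15 = 2^{1 − 15} = 1/16384.
By linearity of expectation: E[X] = C(31, 6) · 2^{1 − 15} = 736281 · 1/16384 = 736281/16384.
Numerically: E[X] ≈ 44.939026.

E[X] = C(31,6)·2^(1−C(6,2)) = 736281/16384 ≈ 44.939026.


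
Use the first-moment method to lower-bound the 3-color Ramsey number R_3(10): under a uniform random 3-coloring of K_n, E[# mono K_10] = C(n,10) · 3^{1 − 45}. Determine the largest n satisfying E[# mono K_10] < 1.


We need C(n, 10) · 3^{1 − 45} < 1, i.e. C(n, 10) < 3^{45 − 1} = 984770902183611232881.
Check values of n near the boundary:
  n = 568: C(568, 10) = 889446337783744949208; 889446337783744949208 < 984770902183611232881? YES
  n = 569: C(569, 10) = 905357721286137524328; 905357721286137524328 < 984770902183611232881? YES
  n = 570: C(570, 10) = 921524823451961408691; 921524823451961408691 < 984770902183611232881? YES
  n = 571: C(571, 10) = 937951290893172842001; 937951290893172842001 < 984770902183611232881? YES
  n = 572: C(572, 10) = 954640815642161682606; 954640815642161682606 < 984770902183611232881? YES
  n = 573: C(573, 10) = 971597135635805762226; 971597135635805762226 < 984770902183611232881? YES
  n = 574: C(574, 10) = 988824035203816502691; 988824035203816502691 < 984770902183611232881? NO
The largest n with C(n, 10) < 984770902183611232881 is n = 573 (where E[X] = 35985079097622435638/36472996377170786403 ≈ 0.98662). Hence R_3(10) > 573, i.e. R_3(10) ≥ 574.

Largest n = 573; hence R_3(10) > 573.


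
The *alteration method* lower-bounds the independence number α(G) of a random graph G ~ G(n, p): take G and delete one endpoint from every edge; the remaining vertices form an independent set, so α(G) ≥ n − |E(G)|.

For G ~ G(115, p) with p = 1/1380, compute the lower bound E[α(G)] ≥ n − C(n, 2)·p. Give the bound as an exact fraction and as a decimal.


E[|E(G)|] = C(115, 2)·p = 6555 · (1/1380) = 19/4.
E[α(G)] ≥ n − E[|E(G)|] = 115 − 19/4 = 441/4.
Numerically: ≈ 110.2500.
(This is only a lower bound; the true E[α(G)] may be larger.)

E[α(G)] ≥ 441/4 ≈ 110.2500.


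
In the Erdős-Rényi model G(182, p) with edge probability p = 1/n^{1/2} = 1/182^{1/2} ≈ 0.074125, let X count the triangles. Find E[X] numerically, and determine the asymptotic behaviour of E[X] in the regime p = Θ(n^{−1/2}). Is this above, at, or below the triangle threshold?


Number of potential triangles: C(182, 3) = 988260.
Each occurs with probability p³ ≈ (0.074125)³ ≈ 4.0727984e-04.
By linearity: E[X] = C(182, 3)·p³ ≈ 988260 · 4.0727984e-04 ≈ 402.49838.
Since α = 1/2 < 1, p = c/n^{1/2} ≫ 1/n is above the triangle threshold p ~ 1/n. Asymptotically E[X] ~ (c³/6)·n^{3(1−α)} = (1³/6)·n^{1.5} → ∞; triangles are abundant w.h.p.

E[X] ≈ 402.49838; in regime p = Θ(1/n^{1/2}) E[X] diverges (above the triangle threshold p ~ 1/n).


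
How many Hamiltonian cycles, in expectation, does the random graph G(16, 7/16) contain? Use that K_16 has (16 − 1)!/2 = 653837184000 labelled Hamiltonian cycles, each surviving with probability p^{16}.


K_16 has (16 − 1)!/2 = 653837184000 labelled Hamiltonian cycles.
For each such Hamiltonian cycle H, let X_H = 1 if all 16 edges of H are present in G. Then P[X_H = 1] = p^{16} = (7/16)^{16} = 33232930569601/18446744073709551616.
Summing the indicators: E[X] = Σ_H E[X_H] = 653837184000 · p^{16} = 653837184000 · 33232930569601/18446744073709551616 = 21219654042671322112875/18014398509481984.
Numerically: E[X] ≈ 1.18e+06.

E[X] = 653837184000 · (7/16)^{16} = 21219654042671322112875/18014398509481984 ≈ 1.18e+06.


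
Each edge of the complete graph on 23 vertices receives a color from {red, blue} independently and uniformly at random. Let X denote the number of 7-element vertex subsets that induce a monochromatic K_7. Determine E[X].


Let X = Σ_S X_S over the C(23, 7) = 245157 subsets S of size 7, where X_S = 1 if the K_7 on S is monochromatic.
For a fixed S, the K_7 on S has C(7, 2) = 21 edges. P[all 21 edges red] = (1/2)^21, and likewise for blue, so P[monochromatic] = 2·(1/2)^21 = 2^{1 − 21} = 1/1048576.
By linearity of expectation: E[X] = C(23, 7) · 2^{1 − 21} = 245157 · 1/1048576 = 245157/1048576.
Numerically: E[X] ≈ 0.233800.

E[X] = C(23,7)·2^(1−C(7,2)) = 245157/1048576 ≈ 0.233800.


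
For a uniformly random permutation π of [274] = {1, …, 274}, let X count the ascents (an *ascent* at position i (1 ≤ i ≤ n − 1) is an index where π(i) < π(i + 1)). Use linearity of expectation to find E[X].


Write X = Σ X_I over i = 1, …, 273, with X_I the indicator of one ascent.
There are 273 indicators.
For each fixed i, the pair (π(i), π(i+1)) is a uniformly random ordered pair of distinct values from {1, …, 274}; by symmetry P[π(i) < π(i+1)] = 1/2.
By linearity: E[X] = 273 · (1/2) = (274 − 1) · (1/2) = 273/2 ≈ 136.5000.

E[X] = 273/2 = 136.5000.


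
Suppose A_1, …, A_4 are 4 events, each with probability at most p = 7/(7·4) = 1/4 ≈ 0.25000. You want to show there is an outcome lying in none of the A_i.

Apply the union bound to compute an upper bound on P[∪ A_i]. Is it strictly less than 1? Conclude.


Union bound: P[∪_{i=1}^{4} A_i] ≤ Σ_i P[A_i] ≤ 4·p = 4·(1/4) = 1.
Numerically: 1 ≈ 1.00000.
Is 1 < 1? NO.
Since the bound 1 is ≥ 1, the union bound is uninformative here; it does NOT by itself certify existence.

4·p = 1 ≈ 1.00000; existence NOT certified by the union bound.


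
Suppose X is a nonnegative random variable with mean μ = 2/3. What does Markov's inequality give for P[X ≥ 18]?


μ = E[X] = 2/3, a = 18.
Markov: P[X ≥ 18] ≤ μ/a = (2/3)/18 = 1/27.
Numerically: ≈ 0.037037.
(Since a = 18 > μ = 0.666667, the bound 1/27 is < 1 and informative.)

P[X ≥ 18] ≤ 1/27 ≈ 0.037037.


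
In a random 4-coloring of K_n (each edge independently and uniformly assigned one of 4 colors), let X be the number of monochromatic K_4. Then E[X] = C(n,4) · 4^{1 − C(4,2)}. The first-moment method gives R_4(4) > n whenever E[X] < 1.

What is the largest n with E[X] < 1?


We need C(n, 4) · 4^{1 − 6} < 1, i.e. C(n, 4) < 4^{6 − 1} = 1024.
Check values of n near the boundary:
  n = 10: C(10, 4) = 210; 210 < 1024? YES
  n = 11: C(11, 4) = 330; 330 < 1024? YES
  n = 12: C(12, 4) = 495; 495 < 1024? YES
  n = 13: C(13, 4) = 715; 715 < 1024? YES
  n = 14: C(14, 4) = 1001; 1001 < 1024? YES
  n = 15: C(15, 4) = 1365; 1365 < 1024? NO
  n = 16: C(16, 4) = 1820; 1820 < 1024? NO
The largest n with C(n, 4) < 1024 is n = 14 (where E[X] = 1001/1024 ≈ 0.9775391). Hence R_4(4) > 14, i.e. R_4(4) ≥ 15.

Largest n = 14; hence R_4(4) > 14.


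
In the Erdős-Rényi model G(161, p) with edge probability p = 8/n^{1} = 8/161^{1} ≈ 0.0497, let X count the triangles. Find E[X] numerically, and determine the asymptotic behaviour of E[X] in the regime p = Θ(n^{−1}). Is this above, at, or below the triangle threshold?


Number of potential triangles: C(161, 3) = 682640.
Each occurs with probability p³ ≈ (0.0497)³ ≈ 1.22685e-04.
By linearity: E[X] = C(161, 3)·p³ ≈ 682640 · 1.22685e-04 ≈ 83.750.
Here α = 1, so p = 8/n is exactly at the triangle threshold p ~ 1/n. Asymptotically E[X] → c³/6 = 8³/6 = 256/3 ≈ 85.333, a bounded constant. In this regime the triangle count is asymptotically Poisson(c³/6).

E[X] ≈ 83.750; in regime p = Θ(1/n^{1}) E[X] stays bounded (at the triangle threshold p ~ 1/n).


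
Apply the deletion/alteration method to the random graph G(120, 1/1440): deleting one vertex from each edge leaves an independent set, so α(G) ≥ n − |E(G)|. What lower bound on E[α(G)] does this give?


E[|E(G)|] = C(120, 2)·p = 7140 · (1/1440) = 119/24.
E[α(G)] ≥ n − E[|E(G)|] = 120 − 119/24 = 2761/24.
Numerically: ≈ 115.042.
(This is only a lower bound; the true E[α(G)] may be larger.)

E[α(G)] ≥ 2761/24 ≈ 115.042.


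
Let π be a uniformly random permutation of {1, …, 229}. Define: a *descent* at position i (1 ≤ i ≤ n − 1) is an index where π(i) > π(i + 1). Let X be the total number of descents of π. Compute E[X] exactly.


Write X = Σ X_I over i = 1, …, 228, with X_I the indicator of one descent.
There are 228 indicators.
For each fixed i, the pair (π(i), π(i+1)) is a uniformly random ordered pair of distinct values from {1, …, 229}; by symmetry P[π(i) > π(i+1)] = 1/2.
By linearity: E[X] = 228 · (1/2) = (229 − 1) · (1/2) = 114 ≈ 114.0000.

E[X] = 114 = 114.0000.


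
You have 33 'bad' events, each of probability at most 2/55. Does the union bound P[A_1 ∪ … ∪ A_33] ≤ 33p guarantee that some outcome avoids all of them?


Union bound: P[∪_{i=1}^{33} A_i] ≤ Σ_i P[A_i] ≤ 33·p = 33·(2/55) = 6/5.
Numerically: 6/5 ≈ 1.200.
Is 6/5 < 1? NO.
Since the bound 6/5 is ≥ 1, the union bound is uninformative here; it does NOT by itself certify existence.

33·p = 6/5 ≈ 1.200; existence NOT certified by the union bound.


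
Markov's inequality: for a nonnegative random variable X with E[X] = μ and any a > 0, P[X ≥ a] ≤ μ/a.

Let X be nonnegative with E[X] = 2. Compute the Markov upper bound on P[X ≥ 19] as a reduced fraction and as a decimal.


μ = E[X] = 2, a = 19.
Markov: P[X ≥ 19] ≤ μ/a = (2)/19 = 2/19.
Numerically: ≈ 0.105.
(Since a = 19 > μ = 2.000, the bound 2/19 is < 1 and informative.)

P[X ≥ 19] ≤ 2/19 ≈ 0.105.


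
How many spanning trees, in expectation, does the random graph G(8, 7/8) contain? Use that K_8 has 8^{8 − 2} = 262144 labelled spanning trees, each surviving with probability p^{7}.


K_8 has 8^{8 − 2} = 262144 labelled spanning trees.
For each such spanning tree H, let X_H = 1 if all 7 edges of H are present in G. Then P[X_H = 1] = p^{7} = (7/8)^{7} = 823543/2097152.
By linearity of expectation: E[X] = Σ_H E[X_H] = 262144 · p^{7} = 262144 · 823543/2097152 = 823543/8.
Numerically: E[X] ≈ 1.0294e+05.

E[X] = 262144 · (7/8)^{7} = 823543/8 ≈ 1.0294e+05.


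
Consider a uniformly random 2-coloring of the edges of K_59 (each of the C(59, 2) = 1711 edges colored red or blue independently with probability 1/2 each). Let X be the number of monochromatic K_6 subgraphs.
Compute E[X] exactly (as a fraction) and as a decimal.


Let X = Σ_S X_S over the C(59, 6) = 45057474 subsets S of size 6, where X_S = 1 if the K_6 on S is monochromatic.
For a fixed S, the K_6 on S has C(6, 2) = 15 edges. P[all 15 edges red] = (1/2)^15, and likewise for blue, so P[monochromatic] = 2·(1/2)^15 = 2^{1 − 15} = 1/16384.
By linearity of expectation: E[X] = C(59, 6) · 2^{1 − 15} = 45057474 · 1/16384 = 22528737/8192.
Numerically: E[X] ≈ 2750.08997.

E[X] = C(59,6)·2^(1−C(6,2)) = 22528737/8192 ≈ 2750.08997.


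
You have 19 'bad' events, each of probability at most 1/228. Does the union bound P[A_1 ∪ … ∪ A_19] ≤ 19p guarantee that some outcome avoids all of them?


Union bound: P[∪_{i=1}^{19} A_i] ≤ Σ_i P[A_i] ≤ 19·p = 19·(1/228) = 1/12.
Numerically: 1/12 ≈ 0.0833333.
Is 1/12 < 1? YES.
Since P[∪ A_i] ≤ 1/12 < 1, the complement has P[∩ A_i^c] ≥ 1 − 1/12 = 11/12 > 0, so some outcome avoids every A_i.

19·p = 1/12 ≈ 0.0833333; existence CERTIFIED by the union bound.


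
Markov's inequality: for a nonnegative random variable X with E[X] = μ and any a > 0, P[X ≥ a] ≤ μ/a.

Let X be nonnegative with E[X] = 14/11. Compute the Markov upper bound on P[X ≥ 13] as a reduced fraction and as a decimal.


μ = E[X] = 14/11, a = 13.
Markov: P[X ≥ 13] ≤ μ/a = (14/11)/13 = 14/143.
Numerically: ≈ 0.0979.
(Since a = 13 > μ = 1.2727, the bound 14/143 is < 1 and informative.)

P[X ≥ 13] ≤ 14/143 ≈ 0.0979.


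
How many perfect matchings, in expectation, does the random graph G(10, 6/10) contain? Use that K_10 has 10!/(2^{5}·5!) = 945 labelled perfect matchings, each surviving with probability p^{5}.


K_10 has 10!/(2^{5}·5!) = 945 labelled perfect matchings.
For each such perfect matching H, let X_H = 1 if all 5 edges of H are present in G. Then P[X_H = 1] = p^{5} = (3/5)^{5} = 243/3125.
By linearity: E[X] = Σ_H E[X_H] = 945 · p^{5} = 945 · 243/3125 = 45927/625.
Numerically: E[X] ≈ 73.4832.

E[X] = 945 · (3/5)^{5} = 45927/625 ≈ 73.4832.


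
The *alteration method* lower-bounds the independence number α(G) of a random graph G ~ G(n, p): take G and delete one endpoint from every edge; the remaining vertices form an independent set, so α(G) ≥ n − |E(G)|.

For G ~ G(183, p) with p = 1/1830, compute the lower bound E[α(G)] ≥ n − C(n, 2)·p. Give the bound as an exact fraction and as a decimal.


E[|E(G)|] = C(183, 2)·p = 16653 · (1/1830) = 91/10.
E[α(G)] ≥ n − E[|E(G)|] = 183 − 91/10 = 1739/10.
Numerically: ≈ 173.900.
(This is only a lower bound; the true E[α(G)] may be larger.)

E[α(G)] ≥ 1739/10 ≈ 173.900.


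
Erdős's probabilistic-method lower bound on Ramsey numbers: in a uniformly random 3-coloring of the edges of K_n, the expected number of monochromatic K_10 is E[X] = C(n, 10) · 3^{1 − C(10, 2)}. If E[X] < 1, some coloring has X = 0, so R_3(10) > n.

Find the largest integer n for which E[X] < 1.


We need C(n, 10) · 3^{1 − 45} < 1, i.e. C(n, 10) < 3^{45 − 1} = 984770902183611232881.
Check values of n near the boundary:
  n = 568: C(568, 10) = 889446337783744949208; 889446337783744949208 < 984770902183611232881? YES
  n = 569: C(569, 10) = 905357721286137524328; 905357721286137524328 < 984770902183611232881? YES
  n = 570: C(570, 10) = 921524823451961408691; 921524823451961408691 < 984770902183611232881? YES
  n = 571: C(571, 10) = 937951290893172842001; 937951290893172842001 < 984770902183611232881? YES
  n = 572: C(572, 10) = 954640815642161682606; 954640815642161682606 < 984770902183611232881? YES
  n = 573: C(573, 10) = 971597135635805762226; 971597135635805762226 < 984770902183611232881? YES
  n = 574: C(574, 10) = 988824035203816502691; 988824035203816502691 < 984770902183611232881? NO
The largest n with C(n, 10) < 984770902183611232881 is n = 573 (where E[X] = 35985079097622435638/36472996377170786403 ≈ 0.987). Hence R_3(10) > 573, i.e. R_3(10) ≥ 574.

Largest n = 573; hence R_3(10) > 573.


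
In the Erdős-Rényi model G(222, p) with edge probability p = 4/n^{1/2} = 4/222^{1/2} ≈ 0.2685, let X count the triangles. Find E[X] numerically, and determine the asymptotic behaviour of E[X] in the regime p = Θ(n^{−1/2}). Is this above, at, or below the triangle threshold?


Number of potential triangles: C(222, 3) = 1798940.
Each occurs with probability p³ ≈ (0.2685)³ ≈ 1.934864e-02.
By linearity: E[X] = C(222, 3)·p³ ≈ 1798940 · 1.934864e-02 ≈ 34807.0479.
Since α = 1/2 < 1, p = c/n^{1/2} ≫ 1/n is above the triangle threshold p ~ 1/n. Asymptotically E[X] ~ (c³/6)·n^{3(1−α)} = (4³/6)·n^{1.5} → ∞; triangles are abundant w.h.p.

E[X] ≈ 34807.0479; in regime p = Θ(1/n^{1/2}) E[X] diverges (above the triangle threshold p ~ 1/n).
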